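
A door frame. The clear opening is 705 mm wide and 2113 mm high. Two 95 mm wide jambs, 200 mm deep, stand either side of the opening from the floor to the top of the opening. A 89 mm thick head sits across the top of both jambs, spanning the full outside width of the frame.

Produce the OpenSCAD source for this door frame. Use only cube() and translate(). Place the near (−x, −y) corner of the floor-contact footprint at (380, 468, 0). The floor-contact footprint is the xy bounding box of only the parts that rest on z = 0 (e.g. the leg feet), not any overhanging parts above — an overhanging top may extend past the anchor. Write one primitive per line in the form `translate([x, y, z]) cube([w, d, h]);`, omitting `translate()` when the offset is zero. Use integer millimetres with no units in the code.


translate([380, 468, 0]) cube([95, 200, 2113]);
translate([1180, 468, 0]) cube([95, 200, 2113]);
translate([380, 468, 2113]) cube([895, 200, 89]);


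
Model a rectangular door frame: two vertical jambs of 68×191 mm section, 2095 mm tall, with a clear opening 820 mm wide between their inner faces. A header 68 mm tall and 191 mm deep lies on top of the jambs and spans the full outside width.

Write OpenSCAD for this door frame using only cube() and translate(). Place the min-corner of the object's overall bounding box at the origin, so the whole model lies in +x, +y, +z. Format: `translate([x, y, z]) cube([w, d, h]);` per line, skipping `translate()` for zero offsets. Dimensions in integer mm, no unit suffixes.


cube([68, 191, 2095]);
translate([888, 0, 0]) cube([68, 191, 2095]);
translate([0, 0, 2095]) cube([956, 191, 68]);


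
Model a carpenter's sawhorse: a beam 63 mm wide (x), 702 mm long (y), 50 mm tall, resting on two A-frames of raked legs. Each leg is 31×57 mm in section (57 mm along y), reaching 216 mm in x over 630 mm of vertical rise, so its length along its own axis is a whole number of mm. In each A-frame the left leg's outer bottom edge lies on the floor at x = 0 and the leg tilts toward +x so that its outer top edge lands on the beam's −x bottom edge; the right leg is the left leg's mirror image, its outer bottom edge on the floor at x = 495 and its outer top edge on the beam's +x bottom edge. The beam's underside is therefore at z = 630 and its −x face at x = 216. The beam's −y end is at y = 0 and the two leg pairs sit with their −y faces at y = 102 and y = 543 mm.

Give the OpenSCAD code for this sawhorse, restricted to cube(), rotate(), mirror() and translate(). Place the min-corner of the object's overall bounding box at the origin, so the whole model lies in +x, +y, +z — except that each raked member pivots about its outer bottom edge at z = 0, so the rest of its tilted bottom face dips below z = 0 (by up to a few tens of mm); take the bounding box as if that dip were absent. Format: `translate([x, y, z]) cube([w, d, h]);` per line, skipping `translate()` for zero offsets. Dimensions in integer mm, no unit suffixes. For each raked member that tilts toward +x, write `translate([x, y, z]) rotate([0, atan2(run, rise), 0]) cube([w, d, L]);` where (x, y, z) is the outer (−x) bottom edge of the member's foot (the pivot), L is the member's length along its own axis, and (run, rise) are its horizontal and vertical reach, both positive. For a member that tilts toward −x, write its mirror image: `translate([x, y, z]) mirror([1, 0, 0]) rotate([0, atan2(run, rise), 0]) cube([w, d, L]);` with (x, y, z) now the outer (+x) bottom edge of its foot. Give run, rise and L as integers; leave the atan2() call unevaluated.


translate([216, 0, 630]) cube([63, 702, 50]);
translate([0, 102, 0]) rotate([0, atan2(216, 630), 0]) cube([31, 57, 666]);
translate([495, 102, 0]) mirror([1, 0, 0]) rotate([0, atan2(216, 630), 0]) cube([31, 57, 666]);
translate([0, 543, 0]) rotate([0, atan2(216, 630), 0]) cube([31, 57, 666]);
translate([495, 543, 0]) mirror([1, 0, 0]) rotate([0, atan2(216, 630), 0]) cube([31, 57, 666]);


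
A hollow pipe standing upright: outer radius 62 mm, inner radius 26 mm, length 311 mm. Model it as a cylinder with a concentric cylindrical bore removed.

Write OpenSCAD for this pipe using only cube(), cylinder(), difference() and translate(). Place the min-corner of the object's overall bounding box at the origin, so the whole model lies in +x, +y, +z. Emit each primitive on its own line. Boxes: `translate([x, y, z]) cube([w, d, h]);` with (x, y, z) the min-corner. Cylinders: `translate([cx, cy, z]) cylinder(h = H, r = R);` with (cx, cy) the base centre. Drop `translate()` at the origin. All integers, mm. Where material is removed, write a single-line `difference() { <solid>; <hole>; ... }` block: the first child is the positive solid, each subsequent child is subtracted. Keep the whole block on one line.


difference() { translate([62, 62, 0]) cylinder(h = 311, r = 62); translate([62, 62, 0]) cylinder(h = 311, r = 26); }


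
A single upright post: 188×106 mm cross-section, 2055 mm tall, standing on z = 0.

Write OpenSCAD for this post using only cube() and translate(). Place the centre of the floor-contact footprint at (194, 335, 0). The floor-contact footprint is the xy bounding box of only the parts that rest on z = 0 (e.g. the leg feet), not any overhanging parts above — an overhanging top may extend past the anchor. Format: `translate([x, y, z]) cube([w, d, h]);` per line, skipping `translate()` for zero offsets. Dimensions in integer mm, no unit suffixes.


translate([100, 282, 0]) cube([188, 106, 2055]);


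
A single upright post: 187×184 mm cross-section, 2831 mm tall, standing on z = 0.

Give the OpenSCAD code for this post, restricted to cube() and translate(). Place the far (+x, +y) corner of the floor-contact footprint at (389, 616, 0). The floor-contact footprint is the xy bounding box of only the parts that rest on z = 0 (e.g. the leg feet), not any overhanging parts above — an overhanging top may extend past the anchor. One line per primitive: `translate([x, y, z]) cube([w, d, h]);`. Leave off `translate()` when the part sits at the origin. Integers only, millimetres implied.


translate([202, 432, 0]) cube([187, 184, 2831]);


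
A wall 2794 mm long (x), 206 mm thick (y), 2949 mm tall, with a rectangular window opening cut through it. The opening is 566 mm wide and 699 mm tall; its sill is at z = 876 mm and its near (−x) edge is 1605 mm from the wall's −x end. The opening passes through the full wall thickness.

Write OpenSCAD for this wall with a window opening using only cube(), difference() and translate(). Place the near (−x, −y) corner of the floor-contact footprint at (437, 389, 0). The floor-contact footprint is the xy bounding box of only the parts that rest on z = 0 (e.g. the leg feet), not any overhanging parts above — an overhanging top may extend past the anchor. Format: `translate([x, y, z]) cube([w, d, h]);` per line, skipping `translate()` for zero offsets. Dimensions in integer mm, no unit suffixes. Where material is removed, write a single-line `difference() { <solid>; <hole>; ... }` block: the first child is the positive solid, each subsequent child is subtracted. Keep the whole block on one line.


difference() { translate([437, 389, 0]) cube([2794, 206, 2949]); translate([2042, 389, 876]) cube([566, 206, 699]); }


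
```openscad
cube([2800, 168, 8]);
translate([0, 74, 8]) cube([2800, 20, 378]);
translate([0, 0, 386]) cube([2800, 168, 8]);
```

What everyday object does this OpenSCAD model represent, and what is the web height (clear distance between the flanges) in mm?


An I-beam. The web height is 378 mm.

Two wide flanges with a thin centred web — an I-beam. Overall 394 mm minus two 8 mm flanges gives a web of 394 − 2·8 = 378 mm.


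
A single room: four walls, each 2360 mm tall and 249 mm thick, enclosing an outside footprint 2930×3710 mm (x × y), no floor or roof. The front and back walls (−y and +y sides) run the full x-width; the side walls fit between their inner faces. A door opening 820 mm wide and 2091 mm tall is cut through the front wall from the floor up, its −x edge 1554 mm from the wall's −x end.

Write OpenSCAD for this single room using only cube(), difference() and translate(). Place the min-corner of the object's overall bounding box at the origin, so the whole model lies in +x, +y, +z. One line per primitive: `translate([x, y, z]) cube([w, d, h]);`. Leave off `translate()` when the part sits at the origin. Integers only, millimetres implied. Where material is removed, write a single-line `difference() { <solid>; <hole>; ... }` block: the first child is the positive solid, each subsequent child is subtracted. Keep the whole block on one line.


difference() { cube([2930, 249, 2360]); translate([1554, 0, 0]) cube([820, 249, 2091]); }
translate([0, 3461, 0]) cube([2930, 249, 2360]);
translate([0, 249, 0]) cube([249, 3212, 2360]);
translate([2681, 249, 0]) cube([249, 3212, 2360]);


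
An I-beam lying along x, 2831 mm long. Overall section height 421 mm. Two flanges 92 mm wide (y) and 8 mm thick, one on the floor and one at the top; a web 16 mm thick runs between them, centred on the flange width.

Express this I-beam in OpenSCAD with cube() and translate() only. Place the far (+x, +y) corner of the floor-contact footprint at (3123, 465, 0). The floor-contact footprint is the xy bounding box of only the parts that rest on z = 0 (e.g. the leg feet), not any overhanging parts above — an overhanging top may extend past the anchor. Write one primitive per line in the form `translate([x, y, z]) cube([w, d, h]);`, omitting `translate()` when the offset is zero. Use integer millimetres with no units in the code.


translate([292, 373, 0]) cube([2831, 92, 8]);
translate([292, 411, 8]) cube([2831, 16, 405]);
translate([292, 373, 413]) cube([2831, 92, 8]);


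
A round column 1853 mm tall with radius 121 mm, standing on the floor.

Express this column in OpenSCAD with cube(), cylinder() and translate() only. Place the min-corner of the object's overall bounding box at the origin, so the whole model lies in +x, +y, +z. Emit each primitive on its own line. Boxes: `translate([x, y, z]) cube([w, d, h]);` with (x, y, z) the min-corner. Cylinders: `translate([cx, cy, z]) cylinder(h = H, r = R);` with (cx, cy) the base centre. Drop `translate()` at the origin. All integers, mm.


translate([121, 121, 0]) cylinder(h = 1853, r = 121);


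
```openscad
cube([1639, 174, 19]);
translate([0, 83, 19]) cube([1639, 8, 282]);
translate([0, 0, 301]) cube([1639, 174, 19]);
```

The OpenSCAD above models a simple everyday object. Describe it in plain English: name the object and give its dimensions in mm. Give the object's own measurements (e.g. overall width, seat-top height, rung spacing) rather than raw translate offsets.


An I-beam lying along x, 1639 mm long. Overall section height 320 mm. Two flanges 174 mm wide (y) and 19 mm thick, one on the floor and one at the top; a web 8 mm thick runs between them, centred on the flange width.


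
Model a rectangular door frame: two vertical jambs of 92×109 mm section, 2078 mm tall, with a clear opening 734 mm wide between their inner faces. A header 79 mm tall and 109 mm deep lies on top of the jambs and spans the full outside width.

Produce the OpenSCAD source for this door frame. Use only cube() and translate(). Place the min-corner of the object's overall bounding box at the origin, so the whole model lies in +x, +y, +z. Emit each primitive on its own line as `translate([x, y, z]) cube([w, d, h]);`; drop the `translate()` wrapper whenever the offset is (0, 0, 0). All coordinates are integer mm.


cube([92, 109, 2078]);
translate([826, 0, 0]) cube([92, 109, 2078]);
translate([0, 0, 2078]) cube([918, 109, 79]);


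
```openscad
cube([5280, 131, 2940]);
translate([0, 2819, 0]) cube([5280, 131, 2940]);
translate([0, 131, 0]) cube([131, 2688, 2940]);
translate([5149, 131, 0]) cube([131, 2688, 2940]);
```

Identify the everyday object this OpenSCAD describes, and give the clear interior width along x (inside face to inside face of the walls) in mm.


A house (or room) frame. The interior width is 5018 mm.

Four 2940 mm walls enclosing a rectangle with no floor or roof — a room or house frame. Outside width is 5280 mm and wall thickness is 131 mm, so the interior width is 5280 − 2 × 131 = 5018 mm.


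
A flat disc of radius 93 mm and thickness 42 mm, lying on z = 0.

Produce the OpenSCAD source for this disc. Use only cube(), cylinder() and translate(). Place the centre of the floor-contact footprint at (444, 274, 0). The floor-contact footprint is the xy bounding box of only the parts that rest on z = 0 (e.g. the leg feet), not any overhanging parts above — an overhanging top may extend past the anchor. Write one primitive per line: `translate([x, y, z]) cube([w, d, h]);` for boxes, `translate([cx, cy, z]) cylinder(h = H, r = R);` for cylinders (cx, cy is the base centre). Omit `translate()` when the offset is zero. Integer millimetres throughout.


translate([444, 274, 0]) cylinder(h = 42, r = 93);


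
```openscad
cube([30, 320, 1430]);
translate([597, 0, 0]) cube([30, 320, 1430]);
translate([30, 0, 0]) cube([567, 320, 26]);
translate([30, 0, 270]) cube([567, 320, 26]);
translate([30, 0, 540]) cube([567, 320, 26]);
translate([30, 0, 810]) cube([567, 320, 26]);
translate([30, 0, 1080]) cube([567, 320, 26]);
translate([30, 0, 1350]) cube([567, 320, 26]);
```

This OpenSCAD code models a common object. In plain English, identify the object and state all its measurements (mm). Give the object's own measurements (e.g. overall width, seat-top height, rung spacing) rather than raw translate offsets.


An open bookshelf. Two side panels, each 30 mm thick, 320 mm deep and 1430 mm tall, stand 627 mm apart (outside-to-outside). Between them sit 6 shelves, each 26 mm thick and 320 mm deep, spanning the full gap between the sides. The bottom shelf rests on the floor (its underside at z = 0) and the clear gap between one shelf's top and the next shelf's underside is 244 mm.


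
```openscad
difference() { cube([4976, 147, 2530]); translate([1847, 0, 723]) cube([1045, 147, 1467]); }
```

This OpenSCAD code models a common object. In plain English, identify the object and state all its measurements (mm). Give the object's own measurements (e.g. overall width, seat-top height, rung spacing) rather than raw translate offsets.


A wall 4976 mm long (x), 147 mm thick (y), 2530 mm tall, with a rectangular window opening cut through it. The opening is 1045 mm wide and 1467 mm tall; its sill is at z = 723 mm and its near (−x) edge is 1847 mm from the wall's −x end. The opening passes through the full wall thickness.


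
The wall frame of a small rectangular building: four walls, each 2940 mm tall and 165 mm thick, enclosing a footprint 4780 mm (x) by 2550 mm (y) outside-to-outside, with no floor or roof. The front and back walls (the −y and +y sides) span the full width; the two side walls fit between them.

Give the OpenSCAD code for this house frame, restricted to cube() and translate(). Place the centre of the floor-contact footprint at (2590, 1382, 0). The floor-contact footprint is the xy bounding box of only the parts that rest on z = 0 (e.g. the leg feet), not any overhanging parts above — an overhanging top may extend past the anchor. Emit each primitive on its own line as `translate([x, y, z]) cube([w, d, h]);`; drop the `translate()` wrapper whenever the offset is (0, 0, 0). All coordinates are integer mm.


translate([200, 107, 0]) cube([4780, 165, 2940]);
translate([200, 2492, 0]) cube([4780, 165, 2940]);
translate([200, 272, 0]) cube([165, 2220, 2940]);
translate([4815, 272, 0]) cube([165, 2220, 2940]);


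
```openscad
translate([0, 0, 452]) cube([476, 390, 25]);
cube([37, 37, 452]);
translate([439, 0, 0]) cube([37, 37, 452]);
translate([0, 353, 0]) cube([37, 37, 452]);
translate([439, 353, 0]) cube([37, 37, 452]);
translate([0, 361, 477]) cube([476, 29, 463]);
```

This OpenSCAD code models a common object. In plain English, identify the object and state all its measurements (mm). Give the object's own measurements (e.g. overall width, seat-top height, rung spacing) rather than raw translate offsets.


A chair. The seat is a 476×390×25 mm slab with its top at z = 477 mm, on four 37×37 mm corner legs (flush with the seat edges, standing on z = 0). A flat backrest 29 mm thick, 463 mm tall, spans the full seat width and rises from the seat top along its +y edge, rear face flush with the rear of the seat.


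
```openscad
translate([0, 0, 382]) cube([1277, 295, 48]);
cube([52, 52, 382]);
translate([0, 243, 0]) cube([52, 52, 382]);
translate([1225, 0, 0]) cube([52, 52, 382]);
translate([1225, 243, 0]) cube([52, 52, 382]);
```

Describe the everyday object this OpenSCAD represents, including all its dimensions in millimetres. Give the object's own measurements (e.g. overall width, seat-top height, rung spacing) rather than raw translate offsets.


A long wooden bench with a 1277 mm (x) × 295 mm (y) seat, 48 mm thick, its top surface 430 mm above the floor. Four 52 mm square legs at the seat corners, flush with the edges, run from z = 0 to the seat underside.


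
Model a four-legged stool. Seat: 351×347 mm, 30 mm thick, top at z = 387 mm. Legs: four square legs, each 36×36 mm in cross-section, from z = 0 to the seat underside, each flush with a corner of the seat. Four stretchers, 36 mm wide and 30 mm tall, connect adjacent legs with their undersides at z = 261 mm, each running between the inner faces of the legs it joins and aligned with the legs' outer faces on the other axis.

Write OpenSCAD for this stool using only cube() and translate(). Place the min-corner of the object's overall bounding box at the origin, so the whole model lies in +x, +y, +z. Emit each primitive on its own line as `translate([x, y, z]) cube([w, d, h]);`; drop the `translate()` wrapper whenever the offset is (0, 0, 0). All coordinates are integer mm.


// leg_h = 387 - 30 = 357
// stretcher span = 351 - 2*36 = 279
translate([0, 0, 357]) cube([351, 347, 30]);
cube([36, 36, 357]);
translate([315, 0, 0]) cube([36, 36, 357]);
translate([0, 311, 0]) cube([36, 36, 357]);
translate([315, 311, 0]) cube([36, 36, 357]);
translate([36, 0, 261]) cube([279, 36, 30]);
translate([36, 311, 261]) cube([279, 36, 30]);
translate([0, 36, 261]) cube([36, 275, 30]);
translate([315, 36, 261]) cube([36, 275, 30]);


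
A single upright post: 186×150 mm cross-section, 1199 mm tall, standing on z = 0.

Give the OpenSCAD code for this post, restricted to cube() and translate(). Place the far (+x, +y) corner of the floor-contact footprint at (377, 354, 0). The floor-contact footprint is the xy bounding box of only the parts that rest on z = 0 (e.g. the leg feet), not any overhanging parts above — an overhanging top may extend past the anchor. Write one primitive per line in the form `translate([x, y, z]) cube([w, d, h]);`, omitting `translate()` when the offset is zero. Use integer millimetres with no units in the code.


translate([191, 204, 0]) cube([186, 150, 1199]);


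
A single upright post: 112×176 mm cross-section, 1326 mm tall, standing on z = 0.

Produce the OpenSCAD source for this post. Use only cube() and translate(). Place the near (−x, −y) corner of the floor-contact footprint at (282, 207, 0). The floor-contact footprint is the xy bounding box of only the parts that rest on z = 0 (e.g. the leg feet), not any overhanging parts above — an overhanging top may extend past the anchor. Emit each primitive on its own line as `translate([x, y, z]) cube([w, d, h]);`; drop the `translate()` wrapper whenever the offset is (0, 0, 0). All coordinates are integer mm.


translate([282, 207, 0]) cube([112, 176, 1326]);


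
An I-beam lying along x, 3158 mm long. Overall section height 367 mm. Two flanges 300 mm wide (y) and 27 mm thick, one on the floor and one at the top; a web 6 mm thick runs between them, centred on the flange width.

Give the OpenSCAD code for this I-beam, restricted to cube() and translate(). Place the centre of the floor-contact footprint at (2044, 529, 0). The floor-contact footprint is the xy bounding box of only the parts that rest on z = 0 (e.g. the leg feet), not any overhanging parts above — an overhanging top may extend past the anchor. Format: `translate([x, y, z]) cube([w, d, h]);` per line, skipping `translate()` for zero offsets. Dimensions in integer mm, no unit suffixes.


translate([465, 379, 0]) cube([3158, 300, 27]);
translate([465, 526, 27]) cube([3158, 6, 313]);
translate([465, 379, 340]) cube([3158, 300, 27]);


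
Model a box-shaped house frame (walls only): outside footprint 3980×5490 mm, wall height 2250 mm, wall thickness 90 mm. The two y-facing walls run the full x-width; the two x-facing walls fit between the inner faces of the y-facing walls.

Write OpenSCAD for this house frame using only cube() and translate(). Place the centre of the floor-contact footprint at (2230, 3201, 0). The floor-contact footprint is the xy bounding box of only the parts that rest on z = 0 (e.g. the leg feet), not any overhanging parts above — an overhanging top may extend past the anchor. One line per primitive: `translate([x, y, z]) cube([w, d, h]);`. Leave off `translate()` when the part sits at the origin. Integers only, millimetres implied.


translate([240, 456, 0]) cube([3980, 90, 2250]);
translate([240, 5856, 0]) cube([3980, 90, 2250]);
translate([240, 546, 0]) cube([90, 5310, 2250]);
translate([4130, 546, 0]) cube([90, 5310, 2250]);


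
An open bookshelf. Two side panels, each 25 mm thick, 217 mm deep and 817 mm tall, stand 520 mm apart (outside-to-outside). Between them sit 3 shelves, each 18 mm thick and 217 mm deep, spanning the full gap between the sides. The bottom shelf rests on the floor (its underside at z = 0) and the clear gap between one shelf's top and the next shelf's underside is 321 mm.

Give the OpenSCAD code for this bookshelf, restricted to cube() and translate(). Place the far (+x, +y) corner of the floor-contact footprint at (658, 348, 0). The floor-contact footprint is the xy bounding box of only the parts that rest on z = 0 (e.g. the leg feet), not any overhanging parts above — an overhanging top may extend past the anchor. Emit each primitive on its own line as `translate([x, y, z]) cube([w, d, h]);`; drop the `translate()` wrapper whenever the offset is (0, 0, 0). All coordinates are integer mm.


translate([138, 131, 0]) cube([25, 217, 817]);
translate([633, 131, 0]) cube([25, 217, 817]);
translate([163, 131, 0]) cube([470, 217, 18]);
translate([163, 131, 339]) cube([470, 217, 18]);
translate([163, 131, 678]) cube([470, 217, 18]);


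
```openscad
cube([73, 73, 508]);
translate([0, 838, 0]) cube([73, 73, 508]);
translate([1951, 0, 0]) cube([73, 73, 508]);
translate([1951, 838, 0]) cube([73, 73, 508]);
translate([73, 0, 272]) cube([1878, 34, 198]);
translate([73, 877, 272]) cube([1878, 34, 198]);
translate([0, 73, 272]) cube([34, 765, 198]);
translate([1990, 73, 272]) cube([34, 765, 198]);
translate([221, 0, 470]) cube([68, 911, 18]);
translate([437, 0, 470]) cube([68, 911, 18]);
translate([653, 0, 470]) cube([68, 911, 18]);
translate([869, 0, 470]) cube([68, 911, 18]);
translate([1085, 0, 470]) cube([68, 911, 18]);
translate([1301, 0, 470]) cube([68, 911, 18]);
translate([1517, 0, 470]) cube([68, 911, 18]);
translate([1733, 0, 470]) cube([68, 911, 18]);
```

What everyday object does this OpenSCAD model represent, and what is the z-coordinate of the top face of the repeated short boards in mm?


A bed frame. The slat-top height is 488 mm.

Four posts, four rails, and a row of slats — a bed frame. Slats sit on the rails at z = 272 + 198 = 470; with slat thickness 18, the top is 488 mm.


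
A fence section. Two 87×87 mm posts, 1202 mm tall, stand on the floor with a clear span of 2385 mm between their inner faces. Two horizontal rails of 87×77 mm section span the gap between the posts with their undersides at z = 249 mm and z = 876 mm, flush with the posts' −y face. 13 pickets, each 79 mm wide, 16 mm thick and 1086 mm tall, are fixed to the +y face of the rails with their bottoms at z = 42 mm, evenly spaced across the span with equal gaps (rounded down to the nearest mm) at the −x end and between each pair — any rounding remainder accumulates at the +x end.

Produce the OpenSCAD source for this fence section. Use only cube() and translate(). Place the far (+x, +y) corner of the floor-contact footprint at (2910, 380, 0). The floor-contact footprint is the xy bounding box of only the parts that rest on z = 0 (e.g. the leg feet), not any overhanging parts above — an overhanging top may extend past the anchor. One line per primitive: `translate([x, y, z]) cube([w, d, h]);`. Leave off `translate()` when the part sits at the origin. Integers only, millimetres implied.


translate([351, 293, 0]) cube([87, 87, 1202]);
translate([2823, 293, 0]) cube([87, 87, 1202]);
translate([438, 293, 249]) cube([2385, 87, 77]);
translate([438, 293, 876]) cube([2385, 87, 77]);
translate([535, 380, 42]) cube([79, 16, 1086]);
translate([711, 380, 42]) cube([79, 16, 1086]);
translate([887, 380, 42]) cube([79, 16, 1086]);
translate([1063, 380, 42]) cube([79, 16, 1086]);
translate([1239, 380, 42]) cube([79, 16, 1086]);
translate([1415, 380, 42]) cube([79, 16, 1086]);
translate([1591, 380, 42]) cube([79, 16, 1086]);
translate([1767, 380, 42]) cube([79, 16, 1086]);
translate([1943, 380, 42]) cube([79, 16, 1086]);
translate([2119, 380, 42]) cube([79, 16, 1086]);
translate([2295, 380, 42]) cube([79, 16, 1086]);
translate([2471, 380, 42]) cube([79, 16, 1086]);
translate([2647, 380, 42]) cube([79, 16, 1086]);


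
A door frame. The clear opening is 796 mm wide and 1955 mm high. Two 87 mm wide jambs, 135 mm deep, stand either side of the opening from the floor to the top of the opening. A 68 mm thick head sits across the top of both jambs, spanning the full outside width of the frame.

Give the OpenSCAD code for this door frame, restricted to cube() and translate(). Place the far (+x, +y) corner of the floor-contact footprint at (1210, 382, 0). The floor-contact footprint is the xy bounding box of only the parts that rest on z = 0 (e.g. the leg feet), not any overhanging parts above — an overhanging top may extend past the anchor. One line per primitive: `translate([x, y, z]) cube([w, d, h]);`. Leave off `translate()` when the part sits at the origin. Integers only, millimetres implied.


translate([240, 247, 0]) cube([87, 135, 1955]);
translate([1123, 247, 0]) cube([87, 135, 1955]);
translate([240, 247, 1955]) cube([970, 135, 68]);


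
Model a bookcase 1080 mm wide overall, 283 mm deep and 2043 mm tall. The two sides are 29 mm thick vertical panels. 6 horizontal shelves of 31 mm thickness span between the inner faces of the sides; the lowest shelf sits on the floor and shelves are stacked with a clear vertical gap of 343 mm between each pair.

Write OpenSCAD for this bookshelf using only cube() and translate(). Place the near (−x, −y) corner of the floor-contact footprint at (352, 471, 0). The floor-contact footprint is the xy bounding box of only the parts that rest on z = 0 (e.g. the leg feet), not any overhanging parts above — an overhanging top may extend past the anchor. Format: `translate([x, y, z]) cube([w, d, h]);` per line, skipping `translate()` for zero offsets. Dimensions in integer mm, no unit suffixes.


translate([352, 471, 0]) cube([29, 283, 2043]);
translate([1403, 471, 0]) cube([29, 283, 2043]);
translate([381, 471, 0]) cube([1022, 283, 31]);
translate([381, 471, 374]) cube([1022, 283, 31]);
translate([381, 471, 748]) cube([1022, 283, 31]);
translate([381, 471, 1122]) cube([1022, 283, 31]);
translate([381, 471, 1496]) cube([1022, 283, 31]);
translate([381, 471, 1870]) cube([1022, 283, 31]);


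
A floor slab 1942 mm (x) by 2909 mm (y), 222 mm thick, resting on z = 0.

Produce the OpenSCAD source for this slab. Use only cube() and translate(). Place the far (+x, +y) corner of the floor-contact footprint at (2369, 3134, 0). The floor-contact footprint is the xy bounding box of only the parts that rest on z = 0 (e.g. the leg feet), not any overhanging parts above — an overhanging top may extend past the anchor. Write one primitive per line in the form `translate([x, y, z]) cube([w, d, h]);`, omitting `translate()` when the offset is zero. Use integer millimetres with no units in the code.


translate([427, 225, 0]) cube([1942, 2909, 222]);


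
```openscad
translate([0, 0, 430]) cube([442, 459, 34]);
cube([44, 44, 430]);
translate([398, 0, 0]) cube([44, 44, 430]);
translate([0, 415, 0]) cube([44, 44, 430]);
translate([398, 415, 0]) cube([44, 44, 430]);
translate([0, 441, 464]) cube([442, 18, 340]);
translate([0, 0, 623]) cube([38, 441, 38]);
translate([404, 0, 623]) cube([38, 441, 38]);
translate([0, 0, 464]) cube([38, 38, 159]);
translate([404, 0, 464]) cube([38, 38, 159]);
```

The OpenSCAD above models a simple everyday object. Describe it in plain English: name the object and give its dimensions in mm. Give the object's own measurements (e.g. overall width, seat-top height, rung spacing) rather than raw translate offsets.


A chair. The seat is a 442×459×34 mm slab with its top at z = 464 mm, on four 44×44 mm corner legs (flush with the seat edges, standing on z = 0). A flat backrest 18 mm thick, 340 mm tall, spans the full seat width and rises from the seat top along its +y edge, rear face flush with the rear of the seat. Two armrests of 38×38 mm section run along each side from the seat's front edge to the front of the backrest, top faces 197 mm above the seat top and outer faces flush with the seat's x-edges; a 38×38 mm post under the front of each armrest stands on the seat at the front corner.


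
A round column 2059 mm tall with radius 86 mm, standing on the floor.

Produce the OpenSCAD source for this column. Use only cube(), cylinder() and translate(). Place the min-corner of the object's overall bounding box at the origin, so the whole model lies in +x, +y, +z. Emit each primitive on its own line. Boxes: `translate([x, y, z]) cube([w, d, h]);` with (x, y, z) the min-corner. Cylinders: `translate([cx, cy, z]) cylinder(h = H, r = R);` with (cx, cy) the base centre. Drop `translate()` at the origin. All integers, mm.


translate([86, 86, 0]) cylinder(h = 2059, r = 86);


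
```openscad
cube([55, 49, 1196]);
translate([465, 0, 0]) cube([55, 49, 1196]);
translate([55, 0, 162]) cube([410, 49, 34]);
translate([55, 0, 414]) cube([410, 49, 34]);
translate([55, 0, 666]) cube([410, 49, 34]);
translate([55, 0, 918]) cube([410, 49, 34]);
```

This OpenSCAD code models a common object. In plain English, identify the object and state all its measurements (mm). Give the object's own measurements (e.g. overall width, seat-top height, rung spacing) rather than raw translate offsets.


A straight ladder. Two 55×49 mm vertical rails, 1196 mm tall, stand 520 mm apart (outside-to-outside) with their front faces coplanar on the −y side. 4 rungs, each 49 mm deep and 34 mm tall, span between the inner faces of the rails, front faces flush with the rails. The lowest rung's underside is at z = 162 mm and rungs are spaced 252 mm apart (underside to underside).


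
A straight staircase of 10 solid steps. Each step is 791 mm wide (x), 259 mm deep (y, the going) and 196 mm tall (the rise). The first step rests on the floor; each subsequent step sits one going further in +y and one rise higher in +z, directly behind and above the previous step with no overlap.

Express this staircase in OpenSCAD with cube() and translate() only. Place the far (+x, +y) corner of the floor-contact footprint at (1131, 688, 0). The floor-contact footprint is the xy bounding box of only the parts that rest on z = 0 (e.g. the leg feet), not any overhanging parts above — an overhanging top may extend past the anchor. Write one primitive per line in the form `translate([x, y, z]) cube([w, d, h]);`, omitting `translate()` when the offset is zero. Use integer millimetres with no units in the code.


translate([340, 429, 0]) cube([791, 259, 196]);
translate([340, 688, 196]) cube([791, 259, 196]);
translate([340, 947, 392]) cube([791, 259, 196]);
translate([340, 1206, 588]) cube([791, 259, 196]);
translate([340, 1465, 784]) cube([791, 259, 196]);
translate([340, 1724, 980]) cube([791, 259, 196]);
translate([340, 1983, 1176]) cube([791, 259, 196]);
translate([340, 2242, 1372]) cube([791, 259, 196]);
translate([340, 2501, 1568]) cube([791, 259, 196]);
translate([340, 2760, 1764]) cube([791, 259, 196]);


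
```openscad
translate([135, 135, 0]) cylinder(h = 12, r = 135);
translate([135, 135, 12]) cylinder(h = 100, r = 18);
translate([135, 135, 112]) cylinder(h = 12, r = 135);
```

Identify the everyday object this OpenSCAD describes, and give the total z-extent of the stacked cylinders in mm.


A spool. The overall height is 124 mm.

Three coaxial cylinders, large–small–large — a spool. Two 12 mm flanges and a 100 mm core give 12 + 100 + 12 = 124 mm.


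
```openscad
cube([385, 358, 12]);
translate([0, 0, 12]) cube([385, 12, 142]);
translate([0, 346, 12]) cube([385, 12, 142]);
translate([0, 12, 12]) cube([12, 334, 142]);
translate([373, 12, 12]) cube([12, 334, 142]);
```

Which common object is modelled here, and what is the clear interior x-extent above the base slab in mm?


An open box. The internal width is 361 mm.

A 385×358 base slab with four walls standing on it — an open box. The base is 385 mm wide and the walls are 12 mm thick, so the internal width is 385 − 2 × 12 = 361 mm.


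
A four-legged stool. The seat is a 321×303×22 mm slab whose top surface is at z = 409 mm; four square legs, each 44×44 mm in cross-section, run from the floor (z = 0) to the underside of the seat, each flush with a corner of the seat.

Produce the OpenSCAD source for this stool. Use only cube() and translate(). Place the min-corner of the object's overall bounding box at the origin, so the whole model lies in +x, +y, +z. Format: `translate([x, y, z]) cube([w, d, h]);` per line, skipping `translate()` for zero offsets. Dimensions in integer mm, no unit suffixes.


translate([0, 0, 387]) cube([321, 303, 22]);
cube([44, 44, 387]);
translate([277, 0, 0]) cube([44, 44, 387]);
translate([0, 259, 0]) cube([44, 44, 387]);
translate([277, 259, 0]) cube([44, 44, 387]);


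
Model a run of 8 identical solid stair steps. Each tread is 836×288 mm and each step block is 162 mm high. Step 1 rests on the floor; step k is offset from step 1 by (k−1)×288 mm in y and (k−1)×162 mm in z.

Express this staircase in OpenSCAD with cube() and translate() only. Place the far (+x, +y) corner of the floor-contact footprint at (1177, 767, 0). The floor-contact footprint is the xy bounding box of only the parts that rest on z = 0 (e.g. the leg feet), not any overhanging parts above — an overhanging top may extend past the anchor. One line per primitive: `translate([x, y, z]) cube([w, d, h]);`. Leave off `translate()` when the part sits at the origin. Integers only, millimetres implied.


translate([341, 479, 0]) cube([836, 288, 162]);
translate([341, 767, 162]) cube([836, 288, 162]);
translate([341, 1055, 324]) cube([836, 288, 162]);
translate([341, 1343, 486]) cube([836, 288, 162]);
translate([341, 1631, 648]) cube([836, 288, 162]);
translate([341, 1919, 810]) cube([836, 288, 162]);
translate([341, 2207, 972]) cube([836, 288, 162]);
translate([341, 2495, 1134]) cube([836, 288, 162]);


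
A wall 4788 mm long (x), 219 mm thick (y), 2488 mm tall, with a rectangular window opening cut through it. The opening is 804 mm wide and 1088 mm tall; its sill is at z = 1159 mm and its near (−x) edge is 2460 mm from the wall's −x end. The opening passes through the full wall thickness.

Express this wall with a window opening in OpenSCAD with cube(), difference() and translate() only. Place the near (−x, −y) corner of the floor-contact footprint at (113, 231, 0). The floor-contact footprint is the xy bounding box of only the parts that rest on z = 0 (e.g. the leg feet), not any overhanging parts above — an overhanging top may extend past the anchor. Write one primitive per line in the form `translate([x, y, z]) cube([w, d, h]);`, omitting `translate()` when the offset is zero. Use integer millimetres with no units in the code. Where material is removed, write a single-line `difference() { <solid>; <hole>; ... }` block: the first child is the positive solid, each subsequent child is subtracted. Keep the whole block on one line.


difference() { translate([113, 231, 0]) cube([4788, 219, 2488]); translate([2573, 231, 1159]) cube([804, 219, 1088]); }


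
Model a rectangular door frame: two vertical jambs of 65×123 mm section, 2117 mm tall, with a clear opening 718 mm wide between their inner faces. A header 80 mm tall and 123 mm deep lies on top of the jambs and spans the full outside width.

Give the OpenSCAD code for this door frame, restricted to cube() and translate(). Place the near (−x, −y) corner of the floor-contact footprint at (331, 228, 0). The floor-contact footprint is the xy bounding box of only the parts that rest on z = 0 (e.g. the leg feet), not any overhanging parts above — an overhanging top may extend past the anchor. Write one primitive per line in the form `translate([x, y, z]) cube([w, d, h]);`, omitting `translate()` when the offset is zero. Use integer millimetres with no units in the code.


translate([331, 228, 0]) cube([65, 123, 2117]);
translate([1114, 228, 0]) cube([65, 123, 2117]);
translate([331, 228, 2117]) cube([848, 123, 80]);


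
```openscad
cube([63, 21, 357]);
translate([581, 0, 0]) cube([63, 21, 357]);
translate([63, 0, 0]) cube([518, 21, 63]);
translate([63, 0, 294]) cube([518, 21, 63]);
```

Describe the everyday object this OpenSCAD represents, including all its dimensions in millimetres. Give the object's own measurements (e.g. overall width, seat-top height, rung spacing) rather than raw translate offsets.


A rectangular picture frame lying in the x–z plane (depth along y). The opening is 518 mm wide (x) by 231 mm tall (z), surrounded by a border 63 mm wide on all four sides. The frame is 21 mm deep and is made of two full-height vertical stiles with two horizontal rails fitted between them.


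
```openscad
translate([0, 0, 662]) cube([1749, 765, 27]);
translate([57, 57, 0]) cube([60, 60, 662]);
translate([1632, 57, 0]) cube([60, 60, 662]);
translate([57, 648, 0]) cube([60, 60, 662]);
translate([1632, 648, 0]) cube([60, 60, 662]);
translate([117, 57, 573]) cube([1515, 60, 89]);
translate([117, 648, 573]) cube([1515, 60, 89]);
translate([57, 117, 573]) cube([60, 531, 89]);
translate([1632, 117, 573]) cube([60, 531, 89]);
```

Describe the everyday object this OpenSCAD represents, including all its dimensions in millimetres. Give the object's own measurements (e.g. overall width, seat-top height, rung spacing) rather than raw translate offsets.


A rectangular dining table. The top is 1749×765×27 mm with its upper surface at z = 689 mm. It stands on four 60×60 mm square legs, each inset 57 mm from the nearest pair of top edges, running from the floor to the underside of the top. Four apron rails, 60 mm thick and 89 mm tall, run between adjacent legs with their top edges flush with the underside of the top and their outer faces flush with the legs' outer faces.


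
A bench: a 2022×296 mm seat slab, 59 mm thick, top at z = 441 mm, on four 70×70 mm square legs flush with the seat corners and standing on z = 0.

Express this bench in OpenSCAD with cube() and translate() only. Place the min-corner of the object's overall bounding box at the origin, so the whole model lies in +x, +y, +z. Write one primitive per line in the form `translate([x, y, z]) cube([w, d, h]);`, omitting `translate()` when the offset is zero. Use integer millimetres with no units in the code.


translate([0, 0, 382]) cube([2022, 296, 59]);
cube([70, 70, 382]);
translate([0, 226, 0]) cube([70, 70, 382]);
translate([1952, 0, 0]) cube([70, 70, 382]);
translate([1952, 226, 0]) cube([70, 70, 382]);


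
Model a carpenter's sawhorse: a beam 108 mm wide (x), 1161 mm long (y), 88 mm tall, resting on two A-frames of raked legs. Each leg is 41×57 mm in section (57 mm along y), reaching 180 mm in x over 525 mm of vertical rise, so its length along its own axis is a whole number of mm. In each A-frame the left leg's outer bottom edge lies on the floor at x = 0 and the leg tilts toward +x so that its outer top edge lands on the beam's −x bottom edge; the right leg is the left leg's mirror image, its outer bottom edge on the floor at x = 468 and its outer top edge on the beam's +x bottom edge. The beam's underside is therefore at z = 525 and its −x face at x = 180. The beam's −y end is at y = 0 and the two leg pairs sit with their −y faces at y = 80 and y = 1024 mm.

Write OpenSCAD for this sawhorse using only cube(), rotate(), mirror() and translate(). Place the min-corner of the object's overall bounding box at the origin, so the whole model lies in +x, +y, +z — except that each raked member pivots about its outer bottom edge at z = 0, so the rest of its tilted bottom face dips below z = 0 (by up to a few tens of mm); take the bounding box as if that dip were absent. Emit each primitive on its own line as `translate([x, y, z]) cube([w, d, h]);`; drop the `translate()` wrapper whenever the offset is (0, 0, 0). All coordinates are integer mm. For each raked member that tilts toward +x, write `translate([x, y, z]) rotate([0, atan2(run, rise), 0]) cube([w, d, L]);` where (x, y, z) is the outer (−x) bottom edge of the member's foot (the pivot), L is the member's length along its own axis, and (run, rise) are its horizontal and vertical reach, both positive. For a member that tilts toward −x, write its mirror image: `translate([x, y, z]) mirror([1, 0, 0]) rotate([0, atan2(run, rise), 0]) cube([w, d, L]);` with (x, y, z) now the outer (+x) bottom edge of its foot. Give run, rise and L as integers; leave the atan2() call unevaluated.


translate([180, 0, 525]) cube([108, 1161, 88]);
translate([0, 80, 0]) rotate([0, atan2(180, 525), 0]) cube([41, 57, 555]);
translate([468, 80, 0]) mirror([1, 0, 0]) rotate([0, atan2(180, 525), 0]) cube([41, 57, 555]);
translate([0, 1024, 0]) rotate([0, atan2(180, 525), 0]) cube([41, 57, 555]);
translate([468, 1024, 0]) mirror([1, 0, 0]) rotate([0, atan2(180, 525), 0]) cube([41, 57, 555]);
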